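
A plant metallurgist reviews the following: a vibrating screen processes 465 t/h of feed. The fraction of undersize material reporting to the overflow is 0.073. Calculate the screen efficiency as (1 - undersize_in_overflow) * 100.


Screen efficiency = (1 - fraction of undersize in overflow) * 100
= (1 - 0.073) * 100
= 0.927 * 100
= 92.7%

92.7%


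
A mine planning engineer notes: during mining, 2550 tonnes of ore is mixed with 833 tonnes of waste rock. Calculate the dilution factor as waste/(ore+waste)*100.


Total material = ore + waste
= 2550 + 833 = 3383 tonnes
Dilution = waste / total * 100
= 833 / 3383 * 100
= 0.2462311558 * 100
= 24.6231%

24.6231%


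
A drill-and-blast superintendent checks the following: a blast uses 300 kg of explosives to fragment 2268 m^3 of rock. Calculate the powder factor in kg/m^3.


0.1323 kg/m^3

Powder factor = explosive mass / rock volume
= 300 / 2268
= 0.1323 kg/m^3


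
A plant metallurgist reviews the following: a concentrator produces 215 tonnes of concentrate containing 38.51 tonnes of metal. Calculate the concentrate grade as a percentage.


17.9116%

Grade = (metal in concentrate / concentrate mass) * 100
= (38.51 / 215) * 100
= 0.1791162791 * 100
= 17.9116%


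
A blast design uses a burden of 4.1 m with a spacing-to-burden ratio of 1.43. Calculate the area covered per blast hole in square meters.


24.0383 m^2

First, find the spacing:
Spacing = burden * ratio = 4.1 * 1.43
= 5.863 m
Then, calculate the area:
Area = burden * spacing = 4.1 * 5.863
= 24.0383 m^2


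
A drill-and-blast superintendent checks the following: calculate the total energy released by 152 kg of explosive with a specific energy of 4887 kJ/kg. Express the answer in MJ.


Energy = mass * specific_energy / 1000
= 152 * 4887 / 1000
= 742824 / 1000
= 742.824 MJ

742.824 MJ


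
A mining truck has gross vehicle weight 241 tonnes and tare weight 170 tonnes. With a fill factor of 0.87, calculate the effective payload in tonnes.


61.77 tonnes

Maximum payload = gross - tare
= 241 - 170 = 71 tonnes
Effective payload = max payload * fill factor
= 71 * 0.87
= 61.77 tonnes


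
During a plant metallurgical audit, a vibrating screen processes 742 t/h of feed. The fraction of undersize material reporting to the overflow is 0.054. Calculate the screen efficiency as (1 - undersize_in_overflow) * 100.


Screen efficiency = (1 - fraction of undersize in overflow) * 100
= (1 - 0.054) * 100
= 0.946 * 100
= 94.6%

94.6%


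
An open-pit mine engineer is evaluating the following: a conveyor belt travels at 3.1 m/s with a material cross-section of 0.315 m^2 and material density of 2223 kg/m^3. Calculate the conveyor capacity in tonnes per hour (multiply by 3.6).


Volumetric flow = speed * area
= 3.1 * 0.315 = 0.9765 m^3/s
Mass flow = volumetric * density
= 0.9765 * 2223 = 2170.7595 kg/s
Convert to t/h: multiply by 3.6
Capacity = 2170.7595 * 3.6
= 7814.7342 t/h

7814.7342 t/h


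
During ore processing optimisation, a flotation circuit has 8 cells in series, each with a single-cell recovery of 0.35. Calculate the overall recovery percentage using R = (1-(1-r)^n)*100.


96.8136%

Complement of single-cell recovery:
1 - r = 1 - 0.35 = 0.65
Raise to power n:
(1 - r)^8 = 0.65^8 = 0.03186448129
Overall recovery:
R = (1 - 0.03186448129) * 100
= 96.8136%


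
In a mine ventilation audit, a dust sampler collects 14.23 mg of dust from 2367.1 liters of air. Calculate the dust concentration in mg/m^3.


6.0116 mg/m^3

Convert liters to m^3: 1 m^3 = 1000 L
Concentration = mass / volume * 1000
= 14.23 / 2367.1 * 1000
= 0.006011575345 * 1000
= 6.0116 mg/m^3


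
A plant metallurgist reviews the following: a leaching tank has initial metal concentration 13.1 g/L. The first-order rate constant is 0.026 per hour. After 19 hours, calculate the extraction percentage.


38.9819%

Compute the exponent:
-k * t = -0.026 * 19 = -0.494
Remaining concentration:
C = 13.1 * exp(-0.494)
= 13.1 * 0.6101807831
= 7.993368258 g/L
Extracted = 13.1 - 7.993368258 = 5.106631742 g/L
Extraction % = 5.106631742 / 13.1 * 100
= 38.9819%


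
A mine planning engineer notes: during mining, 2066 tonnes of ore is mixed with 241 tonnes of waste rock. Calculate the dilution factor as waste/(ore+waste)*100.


10.4465%

Total material = ore + waste
= 2066 + 241 = 2307 tonnes
Dilution = waste / total * 100
= 241 / 2307 * 100
= 0.1044646727 * 100
= 10.4465%


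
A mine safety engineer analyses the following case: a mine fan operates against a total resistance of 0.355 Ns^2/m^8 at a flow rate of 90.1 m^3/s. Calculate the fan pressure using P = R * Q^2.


Compute Q^2:
Q^2 = 90.1^2 = 8118.01
Compute pressure:
P = R * Q^2 = 0.355 * 8118.01
= 2881.8936 Pa

2881.8936 Pa


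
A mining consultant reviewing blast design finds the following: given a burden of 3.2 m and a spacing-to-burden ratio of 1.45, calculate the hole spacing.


Spacing = burden * ratio
= 3.2 * 1.45
= 4.64 m

4.64 m


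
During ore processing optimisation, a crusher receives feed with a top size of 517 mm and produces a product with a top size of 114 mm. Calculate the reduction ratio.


Reduction ratio = feed size / product size
= 517 / 114
= 4.5351

4.5351


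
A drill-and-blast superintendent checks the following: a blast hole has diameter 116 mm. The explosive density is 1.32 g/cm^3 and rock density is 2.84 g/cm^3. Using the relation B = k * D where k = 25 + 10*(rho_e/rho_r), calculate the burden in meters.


First, compute k:
rho_e / rho_r = 1.32 / 2.84 = 0.4647887324
k = 25 + 10 * 0.4647887324 = 29.64788732
Then, compute burden:
B = k * D / 1000 = 29.64788732 * 116 / 1000
= 3439.15493 / 1000
= 3.4392 m

3.4392 m


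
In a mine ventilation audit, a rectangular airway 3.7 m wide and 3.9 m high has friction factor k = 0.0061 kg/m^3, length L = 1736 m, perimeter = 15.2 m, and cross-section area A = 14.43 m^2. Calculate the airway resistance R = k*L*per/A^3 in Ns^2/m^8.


Compute the numerator:
k * L * per = 0.0061 * 1736 * 15.2
= 160.96192
Compute the denominator:
A^3 = 14.43^3 = 3004.685307
Resistance:
R = 160.96192 / 3004.685307
= 0.0536 Ns^2/m^8

0.0536 Ns^2/m^8


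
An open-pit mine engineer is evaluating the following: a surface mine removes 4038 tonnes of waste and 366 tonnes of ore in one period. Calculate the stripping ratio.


Stripping ratio = waste tonnage / ore tonnage
= 4038 / 366
= 11.0328

11.0328


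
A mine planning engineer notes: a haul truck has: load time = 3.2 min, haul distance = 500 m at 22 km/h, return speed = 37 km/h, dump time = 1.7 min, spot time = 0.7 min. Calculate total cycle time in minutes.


Convert haul speed to m/min: 22 * 1000/60 = 366.6666667 m/min
Haul time = 500 / 366.6666667 = 1.363636364 min
Convert return speed to m/min: 37 * 1000/60 = 616.6666667 m/min
Return time = 500 / 616.6666667 = 0.8108108108 min
Total cycle time:
= 3.2 + 1.363636364 + 1.7 + 0.8108108108 + 0.7
= 7.7744 min

7.7744 min


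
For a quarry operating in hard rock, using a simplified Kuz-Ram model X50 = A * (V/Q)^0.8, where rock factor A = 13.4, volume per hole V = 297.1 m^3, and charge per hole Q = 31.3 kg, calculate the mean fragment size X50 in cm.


Compute V/Q:
V/Q = 297.1 / 31.3 = 9.49201278
Raise to the power 0.8:
(V/Q)^0.8 = 9.49201278^0.8 = 6.051829046
Multiply by A:
X50 = 13.4 * 6.051829046
= 81.0945 cm

81.0945 cm


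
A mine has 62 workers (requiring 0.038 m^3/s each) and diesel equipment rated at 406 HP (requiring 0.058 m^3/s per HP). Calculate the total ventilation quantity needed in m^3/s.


25.904 m^3/s

Airflow for workers:
Q_people = 62 * 0.038 = 2.356 m^3/s
Airflow for diesel equipment:
Q_diesel = 406 * 0.058 = 23.548 m^3/s
Total ventilation:
Q_total = 2.356 + 23.548
= 25.904 m^3/s


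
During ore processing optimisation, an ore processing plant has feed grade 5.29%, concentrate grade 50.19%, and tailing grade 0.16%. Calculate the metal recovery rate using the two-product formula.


Using the two-product formula:
R = 100 * c * (f - t) / (f * (c - t))
Numerator = 100 * 50.19 * (5.29 - 0.16)
= 100 * 50.19 * 5.13
= 25747.47
Denominator = 5.29 * (50.19 - 0.16)
= 5.29 * 50.03
= 264.6587
R = 25747.47 / 264.6587
= 97.2856%

97.2856%


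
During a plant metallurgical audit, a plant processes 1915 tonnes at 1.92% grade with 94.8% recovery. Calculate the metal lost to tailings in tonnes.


Total metal in feed:
= 1915 * 1.92 / 100 = 36.768 tonnes
Metal recovered:
= 36.768 * 94.8 / 100 = 34.856064 tonnes
Metal lost to tailings:
= 36.768 - 34.856064
= 1.9119 tonnes

1.9119 tonnes


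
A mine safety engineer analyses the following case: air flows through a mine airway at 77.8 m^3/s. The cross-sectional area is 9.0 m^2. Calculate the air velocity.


8.6444 m/s

Velocity = flow rate / cross-sectional area
= 77.8 / 9.0
= 8.6444 m/s


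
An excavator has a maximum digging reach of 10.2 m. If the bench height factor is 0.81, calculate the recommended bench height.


8.262 m

Bench height = reach * factor
= 10.2 * 0.81
= 8.262 m


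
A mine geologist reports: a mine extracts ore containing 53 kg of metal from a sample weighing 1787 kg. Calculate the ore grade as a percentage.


2.9659%

Ore grade = (metal mass / ore mass) * 100
= (53 / 1787) * 100
= 0.02965864578 * 100
= 2.9659%


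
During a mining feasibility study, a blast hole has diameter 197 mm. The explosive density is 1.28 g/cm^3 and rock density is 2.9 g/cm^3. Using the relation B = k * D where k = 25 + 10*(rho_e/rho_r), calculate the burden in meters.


First, compute k:
rho_e / rho_r = 1.28 / 2.9 = 0.4413793103
k = 25 + 10 * 0.4413793103 = 29.4137931
Then, compute burden:
B = k * D / 1000 = 29.4137931 * 197 / 1000
= 5794.517241 / 1000
= 5.7945 m

5.7945 m


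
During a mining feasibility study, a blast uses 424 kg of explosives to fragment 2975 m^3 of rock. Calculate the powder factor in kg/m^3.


Powder factor = explosive mass / rock volume
= 424 / 2975
= 0.1425 kg/m^3

0.1425 kg/m^3


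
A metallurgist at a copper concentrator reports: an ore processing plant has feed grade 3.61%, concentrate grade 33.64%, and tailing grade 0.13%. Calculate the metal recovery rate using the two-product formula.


Using the two-product formula:
R = 100 * c * (f - t) / (f * (c - t))
Numerator = 100 * 33.64 * (3.61 - 0.13)
= 100 * 33.64 * 3.48
= 11706.72
Denominator = 3.61 * (33.64 - 0.13)
= 3.61 * 33.51
= 120.9711
R = 11706.72 / 120.9711
= 96.7729%

96.7729%


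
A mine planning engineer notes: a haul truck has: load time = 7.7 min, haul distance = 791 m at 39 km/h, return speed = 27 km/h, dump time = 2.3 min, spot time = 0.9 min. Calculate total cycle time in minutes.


Convert haul speed to m/min: 39 * 1000/60 = 650 m/min
Haul time = 791 / 650 = 1.216923077 min
Convert return speed to m/min: 27 * 1000/60 = 450 m/min
Return time = 791 / 450 = 1.757777778 min
Total cycle time:
= 7.7 + 1.216923077 + 2.3 + 1.757777778 + 0.9
= 13.8747 min

13.8747 min


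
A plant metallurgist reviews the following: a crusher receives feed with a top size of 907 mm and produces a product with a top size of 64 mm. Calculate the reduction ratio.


Reduction ratio = feed size / product size
= 907 / 64
= 14.1719

14.1719


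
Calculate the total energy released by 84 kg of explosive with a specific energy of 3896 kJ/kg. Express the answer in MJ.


327.264 MJ

Energy = mass * specific_energy / 1000
= 84 * 3896 / 1000
= 327264 / 1000
= 327.264 MJ


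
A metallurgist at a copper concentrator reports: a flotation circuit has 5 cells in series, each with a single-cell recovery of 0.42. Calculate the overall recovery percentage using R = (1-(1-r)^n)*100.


93.4364%

Complement of single-cell recovery:
1 - r = 1 - 0.42 = 0.58
Raise to power n:
(1 - r)^5 = 0.58^5 = 0.0656356768
Overall recovery:
R = (1 - 0.0656356768) * 100
= 93.4364%


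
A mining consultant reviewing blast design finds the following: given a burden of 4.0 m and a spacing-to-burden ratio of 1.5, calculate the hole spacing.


Spacing = burden * ratio
= 4.0 * 1.5
= 6.0 m

6.0 m


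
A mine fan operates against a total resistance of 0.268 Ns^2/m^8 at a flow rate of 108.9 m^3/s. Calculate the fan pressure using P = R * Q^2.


Compute Q^2:
Q^2 = 108.9^2 = 11859.21
Compute pressure:
P = R * Q^2 = 0.268 * 11859.21
= 3178.2683 Pa

3178.2683 Pa


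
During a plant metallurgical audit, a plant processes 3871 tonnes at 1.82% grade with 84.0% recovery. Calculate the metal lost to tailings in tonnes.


Total metal in feed:
= 3871 * 1.82 / 100 = 70.4522 tonnes
Metal recovered:
= 70.4522 * 84.0 / 100 = 59.179848 tonnes
Metal lost to tailings:
= 70.4522 - 59.179848
= 11.2724 tonnes

11.2724 tonnes


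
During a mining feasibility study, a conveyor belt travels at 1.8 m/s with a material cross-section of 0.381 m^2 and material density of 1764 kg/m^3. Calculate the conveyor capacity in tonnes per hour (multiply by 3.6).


Volumetric flow = speed * area
= 1.8 * 0.381 = 0.6858 m^3/s
Mass flow = volumetric * density
= 0.6858 * 1764 = 1209.7512 kg/s
Convert to t/h: multiply by 3.6
Capacity = 1209.7512 * 3.6
= 4355.1043 t/h

4355.1043 t/h


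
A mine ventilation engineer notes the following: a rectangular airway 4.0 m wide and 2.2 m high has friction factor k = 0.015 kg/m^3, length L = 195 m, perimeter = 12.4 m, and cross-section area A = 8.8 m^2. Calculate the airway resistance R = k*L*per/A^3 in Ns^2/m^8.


0.0532 Ns^2/m^8

Compute the numerator:
k * L * per = 0.015 * 195 * 12.4
= 36.27
Compute the denominator:
A^3 = 8.8^3 = 681.472
Resistance:
R = 36.27 / 681.472
= 0.0532 Ns^2/m^8


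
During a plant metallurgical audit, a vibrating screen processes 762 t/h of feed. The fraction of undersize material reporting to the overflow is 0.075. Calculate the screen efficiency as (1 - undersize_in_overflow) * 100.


92.5%

Screen efficiency = (1 - fraction of undersize in overflow) * 100
= (1 - 0.075) * 100
= 0.925 * 100
= 92.5%


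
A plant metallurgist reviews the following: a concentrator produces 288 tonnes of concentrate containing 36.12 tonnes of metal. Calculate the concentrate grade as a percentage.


12.5417%

Grade = (metal in concentrate / concentrate mass) * 100
= (36.12 / 288) * 100
= 0.1254166667 * 100
= 12.5417%


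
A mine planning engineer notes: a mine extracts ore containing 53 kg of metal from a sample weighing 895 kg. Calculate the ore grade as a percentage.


5.9218%

Ore grade = (metal mass / ore mass) * 100
= (53 / 895) * 100
= 0.05921787709 * 100
= 5.9218%


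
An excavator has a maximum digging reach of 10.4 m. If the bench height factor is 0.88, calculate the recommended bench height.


Bench height = reach * factor
= 10.4 * 0.88
= 9.152 m

9.152 m


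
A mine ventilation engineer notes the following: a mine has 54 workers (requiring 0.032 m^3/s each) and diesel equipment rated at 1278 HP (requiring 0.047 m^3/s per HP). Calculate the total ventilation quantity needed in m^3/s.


61.794 m^3/s

Airflow for workers:
Q_people = 54 * 0.032 = 1.728 m^3/s
Airflow for diesel equipment:
Q_diesel = 1278 * 0.047 = 60.066 m^3/s
Total ventilation:
Q_total = 1.728 + 60.066
= 61.794 m^3/s


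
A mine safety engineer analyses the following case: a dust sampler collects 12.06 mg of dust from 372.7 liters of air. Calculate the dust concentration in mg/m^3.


32.3585 mg/m^3

Convert liters to m^3: 1 m^3 = 1000 L
Concentration = mass / volume * 1000
= 12.06 / 372.7 * 1000
= 0.03235846525 * 1000
= 32.3585 mg/m^3


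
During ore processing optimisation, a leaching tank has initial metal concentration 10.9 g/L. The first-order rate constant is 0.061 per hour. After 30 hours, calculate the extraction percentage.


Compute the exponent:
-k * t = -0.061 * 30 = -1.83
Remaining concentration:
C = 10.9 * exp(-1.83)
= 10.9 * 0.1604135678
= 1.748507889 g/L
Extracted = 10.9 - 1.748507889 = 9.151492111 g/L
Extraction % = 9.151492111 / 10.9 * 100
= 83.9586%

83.9586%


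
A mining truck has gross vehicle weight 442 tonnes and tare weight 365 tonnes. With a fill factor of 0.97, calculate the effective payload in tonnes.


74.69 tonnes

Maximum payload = gross - tare
= 442 - 365 = 77 tonnes
Effective payload = max payload * fill factor
= 77 * 0.97
= 74.69 tonnes


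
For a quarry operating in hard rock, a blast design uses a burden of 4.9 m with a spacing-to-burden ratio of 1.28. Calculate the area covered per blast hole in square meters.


30.7328 m^2

First, find the spacing:
Spacing = burden * ratio = 4.9 * 1.28
= 6.272 m
Then, calculate the area:
Area = burden * spacing = 4.9 * 6.272
= 30.7328 m^2


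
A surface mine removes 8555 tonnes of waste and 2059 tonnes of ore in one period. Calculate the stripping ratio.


Stripping ratio = waste tonnage / ore tonnage
= 8555 / 2059
= 4.1549

4.1549


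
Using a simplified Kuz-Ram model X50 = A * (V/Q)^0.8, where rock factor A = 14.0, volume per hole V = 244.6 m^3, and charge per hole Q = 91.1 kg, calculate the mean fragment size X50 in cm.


Compute V/Q:
V/Q = 244.6 / 91.1 = 2.684961581
Raise to the power 0.8:
(V/Q)^0.8 = 2.684961581^0.8 = 2.203689795
Multiply by A:
X50 = 14.0 * 2.203689795
= 30.8517 cm

30.8517 cm


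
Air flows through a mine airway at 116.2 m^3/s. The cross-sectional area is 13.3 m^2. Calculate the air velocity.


Velocity = flow rate / cross-sectional area
= 116.2 / 13.3
= 8.7368 m/s

8.7368 m/s


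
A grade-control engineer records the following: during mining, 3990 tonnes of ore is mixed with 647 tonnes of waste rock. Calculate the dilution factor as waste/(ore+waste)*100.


13.953%

Total material = ore + waste
= 3990 + 647 = 4637 tonnes
Dilution = waste / total * 100
= 647 / 4637 * 100
= 0.1395298684 * 100
= 13.953%


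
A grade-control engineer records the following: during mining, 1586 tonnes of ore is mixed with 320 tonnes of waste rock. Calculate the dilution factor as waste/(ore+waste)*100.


16.7891%

Total material = ore + waste
= 1586 + 320 = 1906 tonnes
Dilution = waste / total * 100
= 320 / 1906 * 100
= 0.1678908709 * 100
= 16.7891%


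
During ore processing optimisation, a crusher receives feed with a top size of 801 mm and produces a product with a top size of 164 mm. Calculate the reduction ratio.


Reduction ratio = feed size / product size
= 801 / 164
= 4.8841

4.8841


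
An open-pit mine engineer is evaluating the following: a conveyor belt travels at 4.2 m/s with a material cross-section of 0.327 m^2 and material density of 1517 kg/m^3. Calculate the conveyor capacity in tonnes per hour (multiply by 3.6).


7500.4121 t/h

Volumetric flow = speed * area
= 4.2 * 0.327 = 1.3734 m^3/s
Mass flow = volumetric * density
= 1.3734 * 1517 = 2083.4478 kg/s
Convert to t/h: multiply by 3.6
Capacity = 2083.4478 * 3.6
= 7500.4121 t/h


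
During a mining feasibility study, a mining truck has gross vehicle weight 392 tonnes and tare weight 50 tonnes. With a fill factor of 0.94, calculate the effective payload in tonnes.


321.48 tonnes

Maximum payload = gross - tare
= 392 - 50 = 342 tonnes
Effective payload = max payload * fill factor
= 342 * 0.94
= 321.48 tonnes


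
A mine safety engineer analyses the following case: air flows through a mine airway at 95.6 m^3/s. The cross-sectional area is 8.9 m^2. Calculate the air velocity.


Velocity = flow rate / cross-sectional area
= 95.6 / 8.9
= 10.7416 m/s

10.7416 m/s


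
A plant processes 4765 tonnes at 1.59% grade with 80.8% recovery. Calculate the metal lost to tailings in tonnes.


Total metal in feed:
= 4765 * 1.59 / 100 = 75.7635 tonnes
Metal recovered:
= 75.7635 * 80.8 / 100 = 61.216908 tonnes
Metal lost to tailings:
= 75.7635 - 61.216908
= 14.5466 tonnes

14.5466 tonnes


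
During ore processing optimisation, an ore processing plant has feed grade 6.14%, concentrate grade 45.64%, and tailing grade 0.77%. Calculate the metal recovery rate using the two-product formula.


88.9601%

Using the two-product formula:
R = 100 * c * (f - t) / (f * (c - t))
Numerator = 100 * 45.64 * (6.14 - 0.77)
= 100 * 45.64 * 5.37
= 24508.68
Denominator = 6.14 * (45.64 - 0.77)
= 6.14 * 44.87
= 275.5018
R = 24508.68 / 275.5018
= 88.9601%


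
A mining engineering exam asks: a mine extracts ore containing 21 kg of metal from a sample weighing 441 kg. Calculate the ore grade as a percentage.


Ore grade = (metal mass / ore mass) * 100
= (21 / 441) * 100
= 0.04761904762 * 100
= 4.7619%

4.7619%


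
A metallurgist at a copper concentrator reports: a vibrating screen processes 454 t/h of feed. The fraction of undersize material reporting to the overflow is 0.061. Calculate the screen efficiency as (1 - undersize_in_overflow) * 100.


93.9%

Screen efficiency = (1 - fraction of undersize in overflow) * 100
= (1 - 0.061) * 100
= 0.939 * 100
= 93.9%


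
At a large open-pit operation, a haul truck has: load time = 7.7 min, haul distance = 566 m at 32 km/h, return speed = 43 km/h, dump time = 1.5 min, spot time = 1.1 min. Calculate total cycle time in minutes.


12.151 min

Convert haul speed to m/min: 32 * 1000/60 = 533.3333333 m/min
Haul time = 566 / 533.3333333 = 1.06125 min
Convert return speed to m/min: 43 * 1000/60 = 716.6666667 m/min
Return time = 566 / 716.6666667 = 0.7897674419 min
Total cycle time:
= 7.7 + 1.06125 + 1.5 + 0.7897674419 + 1.1
= 12.151 min


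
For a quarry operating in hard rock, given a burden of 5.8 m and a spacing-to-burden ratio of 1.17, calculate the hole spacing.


6.786 m

Spacing = burden * ratio
= 5.8 * 1.17
= 6.786 m


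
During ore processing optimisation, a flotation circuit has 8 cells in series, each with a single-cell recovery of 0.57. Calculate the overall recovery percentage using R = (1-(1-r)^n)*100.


Complement of single-cell recovery:
1 - r = 1 - 0.57 = 0.43
Raise to power n:
(1 - r)^8 = 0.43^8 = 0.001168820028
Overall recovery:
R = (1 - 0.001168820028) * 100
= 99.8831%

99.8831%


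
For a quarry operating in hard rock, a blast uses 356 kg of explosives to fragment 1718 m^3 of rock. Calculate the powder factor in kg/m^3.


0.2072 kg/m^3

Powder factor = explosive mass / rock volume
= 356 / 1718
= 0.2072 kg/m^3


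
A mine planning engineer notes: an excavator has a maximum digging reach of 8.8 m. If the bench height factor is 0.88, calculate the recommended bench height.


7.744 m

Bench height = reach * factor
= 8.8 * 0.88
= 7.744 m


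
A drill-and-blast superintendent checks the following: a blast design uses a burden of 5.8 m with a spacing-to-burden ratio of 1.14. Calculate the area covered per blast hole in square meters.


First, find the spacing:
Spacing = burden * ratio = 5.8 * 1.14
= 6.612 m
Then, calculate the area:
Area = burden * spacing = 5.8 * 6.612
= 38.3496 m^2

38.3496 m^2


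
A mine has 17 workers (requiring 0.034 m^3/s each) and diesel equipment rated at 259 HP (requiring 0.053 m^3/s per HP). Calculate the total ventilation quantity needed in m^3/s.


Airflow for workers:
Q_people = 17 * 0.034 = 0.578 m^3/s
Airflow for diesel equipment:
Q_diesel = 259 * 0.053 = 13.727 m^3/s
Total ventilation:
Q_total = 0.578 + 13.727
= 14.305 m^3/s

14.305 m^3/s


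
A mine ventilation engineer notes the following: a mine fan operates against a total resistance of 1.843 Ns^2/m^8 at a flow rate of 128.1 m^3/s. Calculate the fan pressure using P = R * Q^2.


Compute Q^2:
Q^2 = 128.1^2 = 16409.61
Compute pressure:
P = R * Q^2 = 1.843 * 16409.61
= 30242.9112 Pa

30242.9112 Pa


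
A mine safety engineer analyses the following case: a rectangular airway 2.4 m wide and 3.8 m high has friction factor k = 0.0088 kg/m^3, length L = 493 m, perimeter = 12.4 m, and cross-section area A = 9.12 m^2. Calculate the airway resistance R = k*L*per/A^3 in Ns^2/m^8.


0.0709 Ns^2/m^8

Compute the numerator:
k * L * per = 0.0088 * 493 * 12.4
= 53.79616
Compute the denominator:
A^3 = 9.12^3 = 758.550528
Resistance:
R = 53.79616 / 758.550528
= 0.0709 Ns^2/m^8


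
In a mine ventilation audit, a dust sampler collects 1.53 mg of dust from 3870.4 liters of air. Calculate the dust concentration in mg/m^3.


0.3953 mg/m^3

Convert liters to m^3: 1 m^3 = 1000 L
Concentration = mass / volume * 1000
= 1.53 / 3870.4 * 1000
= 0.0003953079785 * 1000
= 0.3953 mg/m^3


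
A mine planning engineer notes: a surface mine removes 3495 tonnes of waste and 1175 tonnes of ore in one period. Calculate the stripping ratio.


Stripping ratio = waste tonnage / ore tonnage
= 3495 / 1175
= 2.9745

2.9745


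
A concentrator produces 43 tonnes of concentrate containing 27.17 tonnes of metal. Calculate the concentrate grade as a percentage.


63.186%

Grade = (metal in concentrate / concentrate mass) * 100
= (27.17 / 43) * 100
= 0.6318604651 * 100
= 63.186%


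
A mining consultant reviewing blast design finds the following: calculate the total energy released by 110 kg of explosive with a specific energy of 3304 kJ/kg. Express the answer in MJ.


363.44 MJ

Energy = mass * specific_energy / 1000
= 110 * 3304 / 1000
= 363440 / 1000
= 363.44 MJ


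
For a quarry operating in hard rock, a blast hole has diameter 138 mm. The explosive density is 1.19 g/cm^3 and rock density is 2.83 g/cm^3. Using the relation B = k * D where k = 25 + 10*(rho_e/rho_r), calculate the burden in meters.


First, compute k:
rho_e / rho_r = 1.19 / 2.83 = 0.4204946996
k = 25 + 10 * 0.4204946996 = 29.204947
Then, compute burden:
B = k * D / 1000 = 29.204947 * 138 / 1000
= 4030.282686 / 1000
= 4.0303 m

4.0303 m


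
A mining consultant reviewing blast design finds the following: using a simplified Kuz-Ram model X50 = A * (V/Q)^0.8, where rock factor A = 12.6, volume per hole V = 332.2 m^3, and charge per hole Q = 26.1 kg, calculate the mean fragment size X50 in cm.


Compute V/Q:
V/Q = 332.2 / 26.1 = 12.72796935
Raise to the power 0.8:
(V/Q)^0.8 = 12.72796935^0.8 = 7.652569749
Multiply by A:
X50 = 12.6 * 7.652569749
= 96.4224 cm

96.4224 cm


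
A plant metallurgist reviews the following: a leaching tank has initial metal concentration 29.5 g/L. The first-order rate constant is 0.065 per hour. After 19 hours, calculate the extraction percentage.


Compute the exponent:
-k * t = -0.065 * 19 = -1.235
Remaining concentration:
C = 29.5 * exp(-1.235)
= 29.5 * 0.2908347624
= 8.57962549 g/L
Extracted = 29.5 - 8.57962549 = 20.92037451 g/L
Extraction % = 20.92037451 / 29.5 * 100
= 70.9165%

70.9165%


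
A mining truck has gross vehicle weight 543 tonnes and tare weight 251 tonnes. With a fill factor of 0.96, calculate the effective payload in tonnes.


Maximum payload = gross - tare
= 543 - 251 = 292 tonnes
Effective payload = max payload * fill factor
= 292 * 0.96
= 280.32 tonnes

280.32 tonnes


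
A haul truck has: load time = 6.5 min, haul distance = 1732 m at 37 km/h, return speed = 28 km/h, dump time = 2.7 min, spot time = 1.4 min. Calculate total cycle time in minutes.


17.1201 min

Convert haul speed to m/min: 37 * 1000/60 = 616.6666667 m/min
Haul time = 1732 / 616.6666667 = 2.808648649 min
Convert return speed to m/min: 28 * 1000/60 = 466.6666667 m/min
Return time = 1732 / 466.6666667 = 3.711428571 min
Total cycle time:
= 6.5 + 2.808648649 + 2.7 + 3.711428571 + 1.4
= 17.1201 min


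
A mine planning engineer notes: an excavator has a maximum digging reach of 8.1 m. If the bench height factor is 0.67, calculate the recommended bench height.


5.427 m

Bench height = reach * factor
= 8.1 * 0.67
= 5.427 m


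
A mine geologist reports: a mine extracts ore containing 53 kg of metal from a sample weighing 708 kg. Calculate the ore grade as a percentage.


Ore grade = (metal mass / ore mass) * 100
= (53 / 708) * 100
= 0.07485875706 * 100
= 7.4859%

7.4859%


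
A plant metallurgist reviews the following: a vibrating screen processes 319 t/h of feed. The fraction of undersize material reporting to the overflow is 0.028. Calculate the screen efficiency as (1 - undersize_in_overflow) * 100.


97.2%

Screen efficiency = (1 - fraction of undersize in overflow) * 100
= (1 - 0.028) * 100
= 0.972 * 100
= 97.2%


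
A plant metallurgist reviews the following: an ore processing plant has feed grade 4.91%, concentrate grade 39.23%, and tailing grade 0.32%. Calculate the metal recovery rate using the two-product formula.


Using the two-product formula:
R = 100 * c * (f - t) / (f * (c - t))
Numerator = 100 * 39.23 * (4.91 - 0.32)
= 100 * 39.23 * 4.59
= 18006.57
Denominator = 4.91 * (39.23 - 0.32)
= 4.91 * 38.91
= 191.0481
R = 18006.57 / 191.0481
= 94.2515%

94.2515%


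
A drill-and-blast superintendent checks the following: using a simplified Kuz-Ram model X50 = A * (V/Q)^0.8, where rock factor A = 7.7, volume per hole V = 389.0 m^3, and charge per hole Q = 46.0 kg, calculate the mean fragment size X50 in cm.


Compute V/Q:
V/Q = 389.0 / 46.0 = 8.456521739
Raise to the power 0.8:
(V/Q)^0.8 = 8.456521739^0.8 = 5.51764069
Multiply by A:
X50 = 7.7 * 5.51764069
= 42.4858 cm

42.4858 cm


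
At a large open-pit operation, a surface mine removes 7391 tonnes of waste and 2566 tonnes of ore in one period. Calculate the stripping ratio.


2.8804

Stripping ratio = waste tonnage / ore tonnage
= 7391 / 2566
= 2.8804


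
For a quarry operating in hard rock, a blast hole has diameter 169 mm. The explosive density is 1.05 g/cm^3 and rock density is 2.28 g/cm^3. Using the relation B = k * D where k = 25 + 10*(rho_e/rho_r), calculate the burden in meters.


First, compute k:
rho_e / rho_r = 1.05 / 2.28 = 0.4605263158
k = 25 + 10 * 0.4605263158 = 29.60526316
Then, compute burden:
B = k * D / 1000 = 29.60526316 * 169 / 1000
= 5003.289474 / 1000
= 5.0033 m

5.0033 m


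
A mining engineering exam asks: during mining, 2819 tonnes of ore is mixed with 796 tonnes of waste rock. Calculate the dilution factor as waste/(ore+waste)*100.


Total material = ore + waste
= 2819 + 796 = 3615 tonnes
Dilution = waste / total * 100
= 796 / 3615 * 100
= 0.2201936376 * 100
= 22.0194%

22.0194%


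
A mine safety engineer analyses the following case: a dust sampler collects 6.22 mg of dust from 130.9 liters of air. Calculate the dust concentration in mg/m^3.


Convert liters to m^3: 1 m^3 = 1000 L
Concentration = mass / volume * 1000
= 6.22 / 130.9 * 1000
= 0.04751718869 * 1000
= 47.5172 mg/m^3

47.5172 mg/m^3


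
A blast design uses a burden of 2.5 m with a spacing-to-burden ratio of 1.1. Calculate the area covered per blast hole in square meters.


6.875 m^2

First, find the spacing:
Spacing = burden * ratio = 2.5 * 1.1
= 2.75 m
Then, calculate the area:
Area = burden * spacing = 2.5 * 2.75
= 6.875 m^2


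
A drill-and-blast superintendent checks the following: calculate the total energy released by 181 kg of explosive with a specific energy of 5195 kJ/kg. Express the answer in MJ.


Energy = mass * specific_energy / 1000
= 181 * 5195 / 1000
= 940295 / 1000
= 940.295 MJ

940.295 MJ


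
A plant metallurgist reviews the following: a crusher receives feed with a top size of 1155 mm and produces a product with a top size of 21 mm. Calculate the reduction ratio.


Reduction ratio = feed size / product size
= 1155 / 21
= 55.0

55.0


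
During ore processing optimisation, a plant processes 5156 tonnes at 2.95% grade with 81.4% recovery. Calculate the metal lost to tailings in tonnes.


Total metal in feed:
= 5156 * 2.95 / 100 = 152.102 tonnes
Metal recovered:
= 152.102 * 81.4 / 100 = 123.811028 tonnes
Metal lost to tailings:
= 152.102 - 123.811028
= 28.291 tonnes

28.291 tonnes


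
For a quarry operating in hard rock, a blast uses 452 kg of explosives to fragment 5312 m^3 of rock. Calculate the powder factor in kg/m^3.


0.0851 kg/m^3

Powder factor = explosive mass / rock volume
= 452 / 5312
= 0.0851 kg/m^3


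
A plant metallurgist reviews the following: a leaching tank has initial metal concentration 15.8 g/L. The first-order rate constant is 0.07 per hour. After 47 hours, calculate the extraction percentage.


96.2746%

Compute the exponent:
-k * t = -0.07 * 47 = -3.29
Remaining concentration:
C = 15.8 * exp(-3.29)
= 15.8 * 0.0372538494
= 0.5886108205 g/L
Extracted = 15.8 - 0.5886108205 = 15.21138918 g/L
Extraction % = 15.21138918 / 15.8 * 100
= 96.2746%


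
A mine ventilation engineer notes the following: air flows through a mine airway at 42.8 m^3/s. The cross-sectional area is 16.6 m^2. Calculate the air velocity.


2.5783 m/s

Velocity = flow rate / cross-sectional area
= 42.8 / 16.6
= 2.5783 m/s


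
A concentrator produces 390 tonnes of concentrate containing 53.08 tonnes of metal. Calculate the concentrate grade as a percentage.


13.6103%

Grade = (metal in concentrate / concentrate mass) * 100
= (53.08 / 390) * 100
= 0.1361025641 * 100
= 13.6103%


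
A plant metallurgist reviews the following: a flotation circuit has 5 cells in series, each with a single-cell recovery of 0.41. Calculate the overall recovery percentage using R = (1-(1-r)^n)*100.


Complement of single-cell recovery:
1 - r = 1 - 0.41 = 0.59
Raise to power n:
(1 - r)^5 = 0.59^5 = 0.0714924299
Overall recovery:
R = (1 - 0.0714924299) * 100
= 92.8508%

92.8508%


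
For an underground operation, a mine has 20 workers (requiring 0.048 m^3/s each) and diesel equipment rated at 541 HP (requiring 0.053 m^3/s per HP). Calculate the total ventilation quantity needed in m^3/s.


29.633 m^3/s

Airflow for workers:
Q_people = 20 * 0.048 = 0.96 m^3/s
Airflow for diesel equipment:
Q_diesel = 541 * 0.053 = 28.673 m^3/s
Total ventilation:
Q_total = 0.96 + 28.673
= 29.633 m^3/s


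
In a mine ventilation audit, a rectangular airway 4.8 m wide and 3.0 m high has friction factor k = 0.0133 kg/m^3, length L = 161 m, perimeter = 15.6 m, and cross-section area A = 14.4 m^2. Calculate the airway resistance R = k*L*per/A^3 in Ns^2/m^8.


Compute the numerator:
k * L * per = 0.0133 * 161 * 15.6
= 33.40428
Compute the denominator:
A^3 = 14.4^3 = 2985.984
Resistance:
R = 33.40428 / 2985.984
= 0.0112 Ns^2/m^8

0.0112 Ns^2/m^8


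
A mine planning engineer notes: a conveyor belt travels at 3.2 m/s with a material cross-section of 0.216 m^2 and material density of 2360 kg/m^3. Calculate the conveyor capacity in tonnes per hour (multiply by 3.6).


Volumetric flow = speed * area
= 3.2 * 0.216 = 0.6912 m^3/s
Mass flow = volumetric * density
= 0.6912 * 2360 = 1631.232 kg/s
Convert to t/h: multiply by 3.6
Capacity = 1631.232 * 3.6
= 5872.4352 t/h

5872.4352 t/h


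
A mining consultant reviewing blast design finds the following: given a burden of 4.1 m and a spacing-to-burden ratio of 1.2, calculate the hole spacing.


Spacing = burden * ratio
= 4.1 * 1.2
= 4.92 m

4.92 m


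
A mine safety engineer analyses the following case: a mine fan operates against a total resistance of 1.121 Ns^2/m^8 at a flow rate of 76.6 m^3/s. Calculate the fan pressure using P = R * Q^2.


Compute Q^2:
Q^2 = 76.6^2 = 5867.56
Compute pressure:
P = R * Q^2 = 1.121 * 5867.56
= 6577.5348 Pa

6577.5348 Pa


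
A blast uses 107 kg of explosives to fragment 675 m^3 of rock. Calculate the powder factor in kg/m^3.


0.1585 kg/m^3

Powder factor = explosive mass / rock volume
= 107 / 675
= 0.1585 kg/m^3


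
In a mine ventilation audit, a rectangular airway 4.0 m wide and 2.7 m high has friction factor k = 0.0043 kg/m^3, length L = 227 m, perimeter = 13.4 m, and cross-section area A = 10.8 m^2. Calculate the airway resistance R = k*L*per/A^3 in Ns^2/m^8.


Compute the numerator:
k * L * per = 0.0043 * 227 * 13.4
= 13.07974
Compute the denominator:
A^3 = 10.8^3 = 1259.712
Resistance:
R = 13.07974 / 1259.712
= 0.0104 Ns^2/m^8

0.0104 Ns^2/m^8


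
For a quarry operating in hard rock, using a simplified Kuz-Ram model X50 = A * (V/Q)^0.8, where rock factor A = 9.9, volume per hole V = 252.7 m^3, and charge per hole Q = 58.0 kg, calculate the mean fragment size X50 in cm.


Compute V/Q:
V/Q = 252.7 / 58.0 = 4.356896552
Raise to the power 0.8:
(V/Q)^0.8 = 4.356896552^0.8 = 3.245949798
Multiply by A:
X50 = 9.9 * 3.245949798
= 32.1349 cm

32.1349 cm


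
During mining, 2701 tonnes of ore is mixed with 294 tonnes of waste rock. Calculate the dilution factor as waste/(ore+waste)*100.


9.8164%

Total material = ore + waste
= 2701 + 294 = 2995 tonnes
Dilution = waste / total * 100
= 294 / 2995 * 100
= 0.09816360601 * 100
= 9.8164%


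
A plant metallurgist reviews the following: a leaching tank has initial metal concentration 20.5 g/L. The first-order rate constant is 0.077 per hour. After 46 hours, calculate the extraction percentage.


Compute the exponent:
-k * t = -0.077 * 46 = -3.542
Remaining concentration:
C = 20.5 * exp(-3.542)
= 20.5 * 0.02895535842
= 0.5935848475 g/L
Extracted = 20.5 - 0.5935848475 = 19.90641515 g/L
Extraction % = 19.90641515 / 20.5 * 100
= 97.1045%

97.1045%


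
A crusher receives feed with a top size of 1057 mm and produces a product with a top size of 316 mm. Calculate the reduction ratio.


Reduction ratio = feed size / product size
= 1057 / 316
= 3.3449

3.3449


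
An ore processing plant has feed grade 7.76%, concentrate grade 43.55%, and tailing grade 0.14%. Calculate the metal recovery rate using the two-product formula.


98.5126%

Using the two-product formula:
R = 100 * c * (f - t) / (f * (c - t))
Numerator = 100 * 43.55 * (7.76 - 0.14)
= 100 * 43.55 * 7.62
= 33185.1
Denominator = 7.76 * (43.55 - 0.14)
= 7.76 * 43.41
= 336.8616
R = 33185.1 / 336.8616
= 98.5126%


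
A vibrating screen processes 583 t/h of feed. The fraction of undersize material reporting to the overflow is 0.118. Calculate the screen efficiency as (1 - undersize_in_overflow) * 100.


Screen efficiency = (1 - fraction of undersize in overflow) * 100
= (1 - 0.118) * 100
= 0.882 * 100
= 88.2%

88.2%


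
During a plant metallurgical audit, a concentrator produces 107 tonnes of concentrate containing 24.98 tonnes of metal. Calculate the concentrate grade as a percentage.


23.3458%

Grade = (metal in concentrate / concentrate mass) * 100
= (24.98 / 107) * 100
= 0.2334579439 * 100
= 23.3458%


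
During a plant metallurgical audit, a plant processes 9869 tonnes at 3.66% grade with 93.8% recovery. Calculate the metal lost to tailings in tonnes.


22.3947 tonnes

Total metal in feed:
= 9869 * 3.66 / 100 = 361.2054 tonnes
Metal recovered:
= 361.2054 * 93.8 / 100 = 338.8106652 tonnes
Metal lost to tailings:
= 361.2054 - 338.8106652
= 22.3947 tonnes


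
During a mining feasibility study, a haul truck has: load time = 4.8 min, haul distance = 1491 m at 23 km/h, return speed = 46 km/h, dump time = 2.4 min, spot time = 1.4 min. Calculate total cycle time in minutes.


14.4343 min

Convert haul speed to m/min: 23 * 1000/60 = 383.3333333 m/min
Haul time = 1491 / 383.3333333 = 3.889565217 min
Convert return speed to m/min: 46 * 1000/60 = 766.6666667 m/min
Return time = 1491 / 766.6666667 = 1.944782609 min
Total cycle time:
= 4.8 + 3.889565217 + 2.4 + 1.944782609 + 1.4
= 14.4343 min


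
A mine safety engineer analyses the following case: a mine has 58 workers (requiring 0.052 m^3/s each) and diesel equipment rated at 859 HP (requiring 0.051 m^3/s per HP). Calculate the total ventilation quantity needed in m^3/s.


46.825 m^3/s

Airflow for workers:
Q_people = 58 * 0.052 = 3.016 m^3/s
Airflow for diesel equipment:
Q_diesel = 859 * 0.051 = 43.809 m^3/s
Total ventilation:
Q_total = 3.016 + 43.809
= 46.825 m^3/s


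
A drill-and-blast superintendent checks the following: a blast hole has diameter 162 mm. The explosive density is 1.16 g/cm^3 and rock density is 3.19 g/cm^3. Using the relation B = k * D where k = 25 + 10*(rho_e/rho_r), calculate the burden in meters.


First, compute k:
rho_e / rho_r = 1.16 / 3.19 = 0.3636363636
k = 25 + 10 * 0.3636363636 = 28.63636364
Then, compute burden:
B = k * D / 1000 = 28.63636364 * 162 / 1000
= 4639.090909 / 1000
= 4.6391 m

4.6391 m


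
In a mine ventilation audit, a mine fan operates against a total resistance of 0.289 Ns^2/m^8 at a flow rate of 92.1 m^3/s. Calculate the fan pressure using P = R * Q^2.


2451.4165 Pa

Compute Q^2:
Q^2 = 92.1^2 = 8482.41
Compute pressure:
P = R * Q^2 = 0.289 * 8482.41
= 2451.4165 Pa
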